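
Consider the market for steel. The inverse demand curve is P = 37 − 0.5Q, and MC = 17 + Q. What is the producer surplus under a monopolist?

PS = 100

The monopolist equates marginal revenue to marginal cost: 37 − Q = 17 + Q, so Q = 10. From demand, P = 32.
PS = P·Q − VC(Q) = 32·10 − (17·10 + ½·1·10²) = 100.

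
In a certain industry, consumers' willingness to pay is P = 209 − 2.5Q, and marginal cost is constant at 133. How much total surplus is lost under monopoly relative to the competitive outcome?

DWL = 288.8

Perfect competition: P = MC = 133, so 209 − 2.5Q = 133 and Q = 30.4.
The monopolist equates marginal revenue to marginal cost: 209 − 5Q = 133, so Q = 15.2. From demand, P = 171.
DWL is the triangle between Q = 15.2 and Q = 30.4: ½·(30.4 − 15.2)·(171 − 133) = 288.8.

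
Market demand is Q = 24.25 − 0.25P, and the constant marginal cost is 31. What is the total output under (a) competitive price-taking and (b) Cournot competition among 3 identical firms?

Inverting demand: P = 97 − 4Q.
Perfect competition: P = MC = 31, so 97 − 4Q = 31 and Q = 16.5.
In a 3-firm Cournot equilibrium, symmetry and the first-order condition give q = (97 − 31)/(16) = 4.125. So Q = 12.375 and P = 47.5.

Competition: Q = 16.5; Cournot: Q = 12.375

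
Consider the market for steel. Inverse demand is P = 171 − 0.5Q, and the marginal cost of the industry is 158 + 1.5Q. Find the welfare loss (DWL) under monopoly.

DWL = 1.69

Competitive equilibrium sets price equal to marginal cost: 171 − 0.5Q = 158 + 1.5Q, so Q = 6.5 and P = 167.75.
The monopolist equates marginal revenue to marginal cost: 171 − Q = 158 + 1.5Q, so Q = 5.2. From demand, P = 168.4.
CS = ½·(171 − 167.75)·6.5 = 169/16; PS = (167.75·6.5 − 158·6.5 − ½·1.5·6.5²) = 507/16; TS = 42.25.
CS = ½·(171 − 168.4)·5.2 = 6.76; PS = (168.4·5.2 − 158·5.2 − ½·1.5·5.2²) = 33.8; TS = 40.56.
DWL = 42.25 − 40.56 = 1.69.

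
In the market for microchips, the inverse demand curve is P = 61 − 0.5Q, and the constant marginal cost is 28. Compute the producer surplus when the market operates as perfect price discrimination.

PS = 1089

Under first-degree price discrimination the firm charges each unit its demand price and produces up to where P = MC, i.e. Q = 66. Consumer surplus is zero; producer surplus equals total surplus.
PS = ½·(61 − 28)·66 = 1089.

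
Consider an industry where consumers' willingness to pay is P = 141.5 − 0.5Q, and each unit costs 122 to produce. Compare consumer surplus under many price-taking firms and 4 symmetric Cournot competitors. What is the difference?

Consumer surplus falls by 136.89

Perfect competition: P = MC = 122, so 141.5 − 0.5Q = 122 and Q = 39.
CS = ½·(141.5 − 122)·39 = 380.25.
With 4 symmetric Cournot firms, each firm's FOC gives 141.5 − 2.5q = 122, so q = 7.8, Q = 4·7.8 = 31.2, and P = 125.9.
CS = ½·(141.5 − 125.9)·31.2 = 243.36.
Change in consumer surplus: 243.36 − 380.25 = −136.89.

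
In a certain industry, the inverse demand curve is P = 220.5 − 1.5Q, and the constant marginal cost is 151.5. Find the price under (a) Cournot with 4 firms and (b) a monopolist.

Cournot: P = 165.3; Monopoly: P = 186

With 4 symmetric Cournot firms, each firm's FOC gives 220.5 − 7.5q = 151.5, so q = 9.2, Q = 4·9.2 = 36.8, and P = 165.3.
A monopolist chooses Q where MR = MC. MR = 220.5 − 3Q; setting this equal to 151.5 gives Q = 23 and P = 186.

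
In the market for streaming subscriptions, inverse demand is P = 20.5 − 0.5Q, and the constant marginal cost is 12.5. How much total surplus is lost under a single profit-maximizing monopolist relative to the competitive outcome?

DWL = 16

Competitive firms price at marginal cost: P = 12.5, giving Q = 16.
The monopolist equates marginal revenue to marginal cost: 20.5 − Q = 12.5, so Q = 8. From demand, P = 16.5.
DWL is the triangle between Q = 8 and Q = 16: ½·(16 − 8)·(16.5 − 12.5) = 16.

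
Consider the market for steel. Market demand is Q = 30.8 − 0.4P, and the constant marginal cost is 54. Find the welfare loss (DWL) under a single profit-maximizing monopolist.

DWL = 26.45

Inverting demand: P = 77 − 2.5Q.
Competitive firms price at marginal cost: P = 54, giving Q = 9.2.
Monopoly sets MR = MC: 77 − 5Q = 54 ⇒ Q = 4.6, P = 77 − 2.5·4.6 = 65.5.
DWL is the triangle between Q = 4.6 and Q = 9.2: ½·(9.2 − 4.6)·(65.5 − 54) = 26.45.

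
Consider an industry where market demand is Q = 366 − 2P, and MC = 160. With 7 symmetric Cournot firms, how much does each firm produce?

q_i = 5.75

Inverting demand: P = 183 − 0.5Q.
With 7 symmetric Cournot firms, each firm's FOC gives 183 − 4q = 160, so q = 5.75, Q = 7·5.75 = 40.25, and P = 162.875.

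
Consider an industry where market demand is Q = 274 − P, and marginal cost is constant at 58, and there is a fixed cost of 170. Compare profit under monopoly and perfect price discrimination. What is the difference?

π rises by 11664

Inverting demand: P = 274 − Q.
Monopoly sets MR = MC: 274 − 2Q = 58 ⇒ Q = 108, P = 274 − 108 = 166.
Profit = (166 − 58)·108 − 170 = 11494.
A perfectly discriminating monopolist sells every unit with P(Q) ≥ MC(Q), so output equals the competitive quantity Q = 216. Each buyer pays their reservation price, so CS = 0 and the firm captures all surplus.
PS equals the full surplus area, 23328. Profit = 23328 − 170 = 23158.
Change in profit: 23158 − 11494 = 11664.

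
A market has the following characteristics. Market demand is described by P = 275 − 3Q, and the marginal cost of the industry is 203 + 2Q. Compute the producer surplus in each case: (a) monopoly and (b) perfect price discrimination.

A monopolist chooses Q where MR = MC. MR = 275 − 6Q; setting this equal to 203 + 2Q gives Q = 9 and P = 248.
PS = P·Q − VC(Q) = 248·9 − (203·9 + ½·2·9²) = 324.
Under first-degree price discrimination the firm charges each unit its demand price and produces up to where P = MC, i.e. Q = 14.4. Consumer surplus is zero; producer surplus equals total surplus.
PS = ½·(275 − 203)·14.4 = 518.4.

Monopoly: PS = 324; Perfect PD: PS = 518.4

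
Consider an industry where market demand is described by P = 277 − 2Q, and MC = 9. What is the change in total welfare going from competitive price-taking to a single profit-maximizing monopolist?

Perfect competition: P = MC = 9, so 277 − 2Q = 9 and Q = 134.
CS = ½·(277 − 9)·134 = 17956; PS = (9 − 9)·134 = 0; TS = 17956.
Monopoly sets MR = MC: 277 − 4Q = 9 ⇒ Q = 67, P = 277 − 2·67 = 143.
CS = ½·(277 − 143)·67 = 4489; PS = (143 − 9)·67 = 8978; TS = 13467.
Change in total welfare: 13467 − 17956 = −4489.

TS falls by 4489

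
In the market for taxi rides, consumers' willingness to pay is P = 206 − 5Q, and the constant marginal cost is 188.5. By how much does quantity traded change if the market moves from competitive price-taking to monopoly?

Quantity traded falls by 1.75

Competitive firms price at marginal cost: P = 188.5, giving Q = 3.5.
Monopoly sets MR = MC: 206 − 10Q = 188.5 ⇒ Q = 1.75, P = 206 − 5·1.75 = 197.25.
Change in quantity traded: 1.75 − 3.5 = −1.75.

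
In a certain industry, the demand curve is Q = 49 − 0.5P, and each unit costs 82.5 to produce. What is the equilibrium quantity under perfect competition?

Q = 7.75

Inverting demand: P = 98 − 2Q.
Perfect competition: P = MC = 82.5, so 98 − 2Q = 82.5 and Q = 7.75.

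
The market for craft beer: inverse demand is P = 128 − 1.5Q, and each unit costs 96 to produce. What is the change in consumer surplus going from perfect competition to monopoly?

Perfect competition: P = MC = 96, so 128 − 1.5Q = 96 and Q = 64/3.
CS = ½·(128 − 96)·64/3 = 1024/3.
Monopoly sets MR = MC: 128 − 3Q = 96 ⇒ Q = 32/3, P = 128 − 1.5·32/3 = 112.
CS = ½·(128 − 112)·32/3 = 256/3.
Change in consumer surplus: 256/3 − 1024/3 = −256.

Consumer surplus falls by 256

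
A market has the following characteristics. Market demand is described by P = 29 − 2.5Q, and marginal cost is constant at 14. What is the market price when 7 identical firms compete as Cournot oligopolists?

In a 7-firm Cournot equilibrium, symmetry and the first-order condition give q = (29 − 14)/(20) = 0.75. So Q = 5.25 and P = 15.875.

P = 15.875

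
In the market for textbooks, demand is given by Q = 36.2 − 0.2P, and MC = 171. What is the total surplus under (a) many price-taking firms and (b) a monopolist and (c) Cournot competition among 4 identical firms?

Competition: TS = 10; Monopoly: TS = 7.5; Cournot: TS = 9.6

Inverting demand: P = 181 − 5Q.
Perfect competition: P = MC = 171, so 181 − 5Q = 171 and Q = 2.
CS = ½·(181 − 171)·2 = 10; PS = (171 − 171)·2 = 0; TS = 10.
Monopoly sets MR = MC: 181 − 10Q = 171 ⇒ Q = 1, P = 181 − 5·1 = 176.
CS = ½·(181 − 176)·1 = 2.5; PS = (176 − 171)·1 = 5; TS = 7.5.
In a 4-firm Cournot equilibrium, symmetry and the first-order condition give q = (181 − 171)/(25) = 0.4. So Q = 1.6 and P = 173.
CS = ½·(181 − 173)·1.6 = 6.4; PS = (173 − 171)·1.6 = 3.2; TS = 9.6.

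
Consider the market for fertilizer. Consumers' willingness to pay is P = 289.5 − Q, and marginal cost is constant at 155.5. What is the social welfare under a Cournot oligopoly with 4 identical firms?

TS = 8618.88

In a 4-firm Cournot equilibrium, symmetry and the first-order condition give q = (289.5 − 155.5)/(5) = 26.8. So Q = 107.2 and P = 182.3.
CS = ½·(289.5 − 182.3)·107.2 = 5745.92; PS = (182.3 − 155.5)·107.2 = 2872.96; TS = 8618.88.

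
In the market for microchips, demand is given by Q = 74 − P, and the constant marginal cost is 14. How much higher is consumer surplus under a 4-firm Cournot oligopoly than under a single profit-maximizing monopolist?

Inverting demand: P = 74 − Q.
Monopoly sets MR = MC: 74 − 2Q = 14 ⇒ Q = 30, P = 74 − 30 = 44.
CS = ½·(74 − 44)·30 = 450.
With 4 symmetric Cournot firms, each firm's FOC gives 74 − 5q = 14, so q = 12, Q = 4·12 = 48, and P = 26.
CS = ½·(74 − 26)·48 = 1152.
Change in consumer surplus: 1152 − 450 = 702.

Consumer surplus rises by 702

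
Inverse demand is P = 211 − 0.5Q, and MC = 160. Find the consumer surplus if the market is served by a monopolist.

The monopolist equates marginal revenue to marginal cost: 211 − Q = 160, so Q = 51. From demand, P = 185.5.
CS = ½·(211 − 185.5)·51 = 650.25.

CS = 650.25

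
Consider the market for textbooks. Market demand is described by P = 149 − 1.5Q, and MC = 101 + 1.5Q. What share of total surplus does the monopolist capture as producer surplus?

PS/TS = 0.75

A monopolist chooses Q where MR = MC. MR = 149 − 3Q; setting this equal to 101 + 1.5Q gives Q = 32/3 and P = 133.
CS = ½·(149 − 133)·32/3 = 256/3.
PS = P·Q − VC(Q) = 133·32/3 − (101·32/3 + ½·1.5·(32/3)²) = 256.
Share captured = PS/TS = 256/(1024/3) = 0.75.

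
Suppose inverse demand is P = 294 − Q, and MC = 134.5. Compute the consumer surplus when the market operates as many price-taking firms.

CS = 12720.125

Under competition P = MC = 134.5, so Q = (294 − 134.5)/1 = 159.5.
CS = ½·(294 − 134.5)·159.5 = 12720.125.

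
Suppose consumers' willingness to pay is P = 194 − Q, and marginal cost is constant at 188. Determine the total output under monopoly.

The monopolist equates marginal revenue to marginal cost: 194 − 2Q = 188, so Q = 3. From demand, P = 191.

Q = 3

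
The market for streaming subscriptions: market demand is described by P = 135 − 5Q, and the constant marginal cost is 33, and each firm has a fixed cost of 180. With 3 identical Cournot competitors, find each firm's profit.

With 3 symmetric Cournot firms, each firm's FOC gives 135 − 20q = 33, so q = 5.1, Q = 3·5.1 = 15.3, and P = 58.5.
Each firm's profit = (58.5 − 33)·5.1 − 180 = −49.95.

π_i = −49.95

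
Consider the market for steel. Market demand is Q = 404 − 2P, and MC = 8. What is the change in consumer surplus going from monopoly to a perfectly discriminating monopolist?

Inverting demand: P = 202 − 0.5Q.
A monopolist chooses Q where MR = MC. MR = 202 − Q; setting this equal to 8 gives Q = 194 and P = 105.
CS = ½·(202 − 105)·194 = 9409.
Under first-degree price discrimination the firm charges each unit its demand price and produces up to where P = MC, i.e. Q = 388. Consumer surplus is zero; producer surplus equals total surplus.
CS = 0.
Change in consumer surplus: 0 − 9409 = −9409.

Consumer surplus falls by 9409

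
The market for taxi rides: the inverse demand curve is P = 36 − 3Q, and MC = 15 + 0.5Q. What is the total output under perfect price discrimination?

With perfect price discrimination, output is the efficient level Q = 6 (where demand meets MC), but every buyer pays their willingness to pay: CS = 0 and PS = total surplus.

Q = 6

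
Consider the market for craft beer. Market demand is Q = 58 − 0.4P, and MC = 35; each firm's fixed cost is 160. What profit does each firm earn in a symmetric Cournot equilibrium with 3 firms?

Inverting demand: P = 145 − 2.5Q.
With 3 symmetric Cournot firms, each firm's FOC gives 145 − 10q = 35, so q = 11, Q = 3·11 = 33, and P = 62.5.
Each firm's profit = (62.5 − 35)·11 − 160 = 142.5.

π_i = 142.5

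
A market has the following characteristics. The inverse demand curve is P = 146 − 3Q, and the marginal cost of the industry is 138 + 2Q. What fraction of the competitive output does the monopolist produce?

Q_m/Q_c = 0.625

A monopolist chooses Q where MR = MC. MR = 146 − 6Q; setting this equal to 138 + 2Q gives Q = 1 and P = 143.
Under competition P = MC: 146 − 3Q = 138 + 2Q ⇒ Q = 1.6, P = 141.2.
Ratio Q_m/Q_c = 1/1.6 = 0.625.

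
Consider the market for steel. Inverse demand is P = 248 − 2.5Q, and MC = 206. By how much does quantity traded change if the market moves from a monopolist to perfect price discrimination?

Q rises by 8.4

The monopolist equates marginal revenue to marginal cost: 248 − 5Q = 206, so Q = 8.4. From demand, P = 227.
With perfect price discrimination, output is the efficient level Q = 16.8 (where demand meets MC), but every buyer pays their willingness to pay: CS = 0 and PS = total surplus.
Change in quantity traded: 16.8 − 8.4 = 8.4.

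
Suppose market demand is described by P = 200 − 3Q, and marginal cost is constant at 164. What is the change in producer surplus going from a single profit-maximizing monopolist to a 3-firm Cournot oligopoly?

The monopolist equates marginal revenue to marginal cost: 200 − 6Q = 164, so Q = 6. From demand, P = 182.
PS = (182 − 164)·6 = 108.
In a 3-firm Cournot equilibrium, symmetry and the first-order condition give q = (200 − 164)/(12) = 3. So Q = 9 and P = 173.
PS = (173 − 164)·9 = 81.
Change in producer surplus: 81 − 108 = −27.

PS falls by 27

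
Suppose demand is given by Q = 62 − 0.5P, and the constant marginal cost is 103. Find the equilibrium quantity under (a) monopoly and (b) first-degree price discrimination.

Inverting demand: P = 124 − 2Q.
A monopolist chooses Q where MR = MC. MR = 124 − 4Q; setting this equal to 103 gives Q = 5.25 and P = 113.5.
Under first-degree price discrimination the firm charges each unit its demand price and produces up to where P = MC, i.e. Q = 10.5. Consumer surplus is zero; producer surplus equals total surplus.

Monopoly: Q = 5.25; Perfect PD: Q = 10.5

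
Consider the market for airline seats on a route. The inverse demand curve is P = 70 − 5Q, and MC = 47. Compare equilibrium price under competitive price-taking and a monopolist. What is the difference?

Perfect competition: P = MC = 47, so 70 − 5Q = 47 and Q = 4.6.
Monopoly sets MR = MC: 70 − 10Q = 47 ⇒ Q = 2.3, P = 70 − 5·2.3 = 58.5.
Change in equilibrium price: 58.5 − 47 = 11.5.

Equilibrium price rises by 11.5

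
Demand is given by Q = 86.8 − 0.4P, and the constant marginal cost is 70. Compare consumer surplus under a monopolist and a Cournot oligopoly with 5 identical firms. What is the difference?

Consumer surplus rises by 1920.8

Inverting demand: P = 217 − 2.5Q.
The monopolist equates marginal revenue to marginal cost: 217 − 5Q = 70, so Q = 29.4. From demand, P = 143.5.
CS = ½·(217 − 143.5)·29.4 = 1080.45.
Cournot with 5 identical firms: the symmetric best-response condition is 217 − 15q = 70. Each firm produces q = 9.8, total output Q = 49, price P = 94.5.
CS = ½·(217 − 94.5)·49 = 3001.25.
Change in consumer surplus: 3001.25 − 1080.45 = 1920.8.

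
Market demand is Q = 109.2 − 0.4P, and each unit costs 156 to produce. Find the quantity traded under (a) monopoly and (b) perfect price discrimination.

Inverting demand: P = 273 − 2.5Q.
The monopolist equates marginal revenue to marginal cost: 273 − 5Q = 156, so Q = 23.4. From demand, P = 214.5.
A perfectly discriminating monopolist sells every unit with P(Q) ≥ MC(Q), so output equals the competitive quantity Q = 46.8. Each buyer pays their reservation price, so CS = 0 and the firm captures all surplus.

Monopoly: Q = 23.4; Perfect PD: Q = 46.8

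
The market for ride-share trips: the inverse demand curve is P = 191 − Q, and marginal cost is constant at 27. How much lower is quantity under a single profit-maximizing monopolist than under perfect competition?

Under competition P = MC = 27, so Q = (191 − 27)/1 = 164.
Monopoly sets MR = MC: 191 − 2Q = 27 ⇒ Q = 82, P = 191 − 82 = 109.
Change in quantity: 82 − 164 = −82.

Quantity falls by 82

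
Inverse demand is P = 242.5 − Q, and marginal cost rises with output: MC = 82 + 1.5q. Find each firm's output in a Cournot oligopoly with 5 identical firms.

q_i = 21.4

With 5 symmetric Cournot firms, each firm's FOC gives 242.5 − 6q = 82 + 1.5q, so q = 21.4, Q = 5·21.4 = 107, and P = 135.5.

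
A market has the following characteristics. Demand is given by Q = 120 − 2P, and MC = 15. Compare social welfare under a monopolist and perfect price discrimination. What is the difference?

TS rises by 506.25

Inverting demand: P = 60 − 0.5Q.
Monopoly sets MR = MC: 60 − Q = 15 ⇒ Q = 45, P = 60 − 0.5·45 = 37.5.
CS = ½·(60 − 37.5)·45 = 506.25; PS = (37.5 − 15)·45 = 1012.5; TS = 1518.75.
Under first-degree price discrimination the firm charges each unit its demand price and produces up to where P = MC, i.e. Q = 90. Consumer surplus is zero; producer surplus equals total surplus.
TS = 2025 (equal to competitive TS).
Change in social welfare: 2025 − 1518.75 = 506.25.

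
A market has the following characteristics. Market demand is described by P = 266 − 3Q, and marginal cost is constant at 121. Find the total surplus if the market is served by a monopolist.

TS = 2628.125

The monopolist equates marginal revenue to marginal cost: 266 − 6Q = 121, so Q = 145/6. From demand, P = 193.5.
CS = ½·(266 − 193.5)·145/6 = 21025/24; PS = (193.5 − 121)·145/6 = 21025/12; TS = 2628.125.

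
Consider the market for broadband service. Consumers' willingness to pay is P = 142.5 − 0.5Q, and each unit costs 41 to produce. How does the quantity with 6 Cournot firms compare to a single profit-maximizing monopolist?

Cournot: Q = 174; Monopoly: Q = 101.5

With 6 symmetric Cournot firms, each firm's FOC gives 142.5 − 3.5q = 41, so q = 29, Q = 6·29 = 174, and P = 55.5.
Monopoly sets MR = MC: 142.5 − Q = 41 ⇒ Q = 101.5, P = 142.5 − 0.5·101.5 = 91.75.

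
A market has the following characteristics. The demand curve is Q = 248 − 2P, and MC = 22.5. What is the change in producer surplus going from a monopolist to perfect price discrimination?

Inverting demand: P = 124 − 0.5Q.
The monopolist equates marginal revenue to marginal cost: 124 − Q = 22.5, so Q = 101.5. From demand, P = 73.25.
PS = (73.25 − 22.5)·101.5 = 5151.125.
With perfect price discrimination, output is the efficient level Q = 203 (where demand meets MC), but every buyer pays their willingness to pay: CS = 0 and PS = total surplus.
PS = ½·(124 − 22.5)·203 = 10302.25.
Change in producer surplus: 10302.25 − 5151.125 = 5151.125.

PS rises by 5151.125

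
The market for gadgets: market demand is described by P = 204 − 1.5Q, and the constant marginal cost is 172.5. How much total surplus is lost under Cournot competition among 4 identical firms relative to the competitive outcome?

DWL = 13.23

Under competition P = MC = 172.5, so Q = (204 − 172.5)/1.5 = 21.
With 4 symmetric Cournot firms, each firm's FOC gives 204 − 7.5q = 172.5, so q = 4.2, Q = 4·4.2 = 16.8, and P = 178.8.
DWL is the triangle between Q = 16.8 and Q = 21: ½·(21 − 16.8)·(178.8 − 172.5) = 13.23.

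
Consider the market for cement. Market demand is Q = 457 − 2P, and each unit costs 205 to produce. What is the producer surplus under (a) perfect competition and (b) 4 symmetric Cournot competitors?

Competition: PS = 0; Cournot: PS = 176.72

Inverting demand: P = 228.5 − 0.5Q.
Competitive firms price at marginal cost: P = 205, giving Q = 47.
PS = (205 − 205)·47 = 0.
With 4 symmetric Cournot firms, each firm's FOC gives 228.5 − 2.5q = 205, so q = 9.4, Q = 4·9.4 = 37.6, and P = 209.7.
PS = (209.7 − 205)·37.6 = 176.72.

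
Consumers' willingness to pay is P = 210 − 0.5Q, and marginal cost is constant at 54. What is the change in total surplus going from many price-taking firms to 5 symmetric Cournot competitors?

Under competition P = MC = 54, so Q = (210 − 54)/0.5 = 312.
CS = ½·(210 − 54)·312 = 24336; PS = (54 − 54)·312 = 0; TS = 24336.
Cournot with 5 identical firms: the symmetric best-response condition is 210 − 3q = 54. Each firm produces q = 52, total output Q = 260, price P = 80.
CS = ½·(210 − 80)·260 = 16900; PS = (80 − 54)·260 = 6760; TS = 23660.
Change in total surplus: 23660 − 24336 = −676.

TS falls by 676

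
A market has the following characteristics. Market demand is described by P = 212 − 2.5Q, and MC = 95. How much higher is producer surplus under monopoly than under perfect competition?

Competitive firms price at marginal cost: P = 95, giving Q = 46.8.
PS = (95 − 95)·46.8 = 0.
The monopolist equates marginal revenue to marginal cost: 212 − 5Q = 95, so Q = 23.4. From demand, P = 153.5.
PS = (153.5 − 95)·23.4 = 1368.9.
Change in producer surplus: 1368.9 − 0 = 1368.9.

Producer surplus rises by 1368.9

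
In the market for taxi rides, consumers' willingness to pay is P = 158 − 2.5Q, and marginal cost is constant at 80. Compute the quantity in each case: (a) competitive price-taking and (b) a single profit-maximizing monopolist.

Competition: Q = 31.2; Monopoly: Q = 15.6

Competitive firms price at marginal cost: P = 80, giving Q = 31.2.
The monopolist equates marginal revenue to marginal cost: 158 − 5Q = 80, so Q = 15.6. From demand, P = 119.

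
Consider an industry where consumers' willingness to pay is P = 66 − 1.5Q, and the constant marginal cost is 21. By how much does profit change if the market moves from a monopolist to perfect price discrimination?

Profit rises by 337.5

The monopolist equates marginal revenue to marginal cost: 66 − 3Q = 21, so Q = 15. From demand, P = 43.5.
Profit = (43.5 − 21)·15 = 337.5.
A perfectly discriminating monopolist sells every unit with P(Q) ≥ MC(Q), so output equals the competitive quantity Q = 30. Each buyer pays their reservation price, so CS = 0 and the firm captures all surplus.
PS equals the full surplus area, 675. Profit = 675 = 675.
Change in profit: 675 − 337.5 = 337.5.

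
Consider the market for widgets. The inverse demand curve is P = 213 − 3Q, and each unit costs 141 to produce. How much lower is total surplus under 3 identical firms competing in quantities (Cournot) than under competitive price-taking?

Total surplus falls by 54

Under competition P = MC = 141, so Q = (213 − 141)/3 = 24.
CS = ½·(213 − 141)·24 = 864; PS = (141 − 141)·24 = 0; TS = 864.
With 3 symmetric Cournot firms, each firm's FOC gives 213 − 12q = 141, so q = 6, Q = 3·6 = 18, and P = 159.
CS = ½·(213 − 159)·18 = 486; PS = (159 − 141)·18 = 324; TS = 810.
Change in total surplus: 810 − 864 = −54.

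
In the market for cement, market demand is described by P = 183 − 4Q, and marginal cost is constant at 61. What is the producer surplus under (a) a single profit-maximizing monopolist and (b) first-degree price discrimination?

Monopoly sets MR = MC: 183 − 8Q = 61 ⇒ Q = 15.25, P = 183 − 4·15.25 = 122.
PS = (122 − 61)·15.25 = 930.25.
With perfect price discrimination, output is the efficient level Q = 30.5 (where demand meets MC), but every buyer pays their willingness to pay: CS = 0 and PS = total surplus.
PS = ½·(183 − 61)·30.5 = 1860.5.

Monopoly: PS = 930.25; Perfect PD: PS = 1860.5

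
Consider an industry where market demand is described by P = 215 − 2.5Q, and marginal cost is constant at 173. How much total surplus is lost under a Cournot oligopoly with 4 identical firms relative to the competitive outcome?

DWL = 14.112

Under competition P = MC = 173, so Q = (215 − 173)/2.5 = 16.8.
Cournot with 4 identical firms: the symmetric best-response condition is 215 − 12.5q = 173. Each firm produces q = 3.36, total output Q = 13.44, price P = 181.4.
DWL is the triangle between Q = 13.44 and Q = 16.8: ½·(16.8 − 13.44)·(181.4 − 173) = 14.112.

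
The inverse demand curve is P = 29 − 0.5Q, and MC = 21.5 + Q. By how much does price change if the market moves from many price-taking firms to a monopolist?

Competitive equilibrium sets price equal to marginal cost: 29 − 0.5Q = 21.5 + Q, so Q = 5 and P = 26.5.
The monopolist equates marginal revenue to marginal cost: 29 − Q = 21.5 + Q, so Q = 3.75. From demand, P = 27.125.
Change in price: 27.125 − 26.5 = 0.625.

P rises by 0.625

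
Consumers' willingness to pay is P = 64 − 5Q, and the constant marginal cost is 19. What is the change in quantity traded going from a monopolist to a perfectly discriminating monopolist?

Quantity traded rises by 4.5

Monopoly sets MR = MC: 64 − 10Q = 19 ⇒ Q = 4.5, P = 64 − 5·4.5 = 41.5.
A perfectly discriminating monopolist sells every unit with P(Q) ≥ MC(Q), so output equals the competitive quantity Q = 9. Each buyer pays their reservation price, so CS = 0 and the firm captures all surplus.
Change in quantity traded: 9 − 4.5 = 4.5.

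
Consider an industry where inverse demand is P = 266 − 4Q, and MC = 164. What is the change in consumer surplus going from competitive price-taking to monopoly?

CS falls by 975.375

Competitive firms price at marginal cost: P = 164, giving Q = 25.5.
CS = ½·(266 − 164)·25.5 = 1300.5.
A monopolist chooses Q where MR = MC. MR = 266 − 8Q; setting this equal to 164 gives Q = 12.75 and P = 215.
CS = ½·(266 − 215)·12.75 = 325.125.
Change in consumer surplus: 325.125 − 1300.5 = −975.375.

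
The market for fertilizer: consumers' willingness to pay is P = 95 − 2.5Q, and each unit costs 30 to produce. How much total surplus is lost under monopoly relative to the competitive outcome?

Competitive firms price at marginal cost: P = 30, giving Q = 26.
A monopolist chooses Q where MR = MC. MR = 95 − 5Q; setting this equal to 30 gives Q = 13 and P = 62.5.
DWL is the triangle between Q = 13 and Q = 26: ½·(26 − 13)·(62.5 − 30) = 211.25.

DWL = 211.25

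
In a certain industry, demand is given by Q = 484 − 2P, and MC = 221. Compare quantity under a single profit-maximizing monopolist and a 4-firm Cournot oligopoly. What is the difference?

Q rises by 12.6

Inverting demand: P = 242 − 0.5Q.
Monopoly sets MR = MC: 242 − Q = 221 ⇒ Q = 21, P = 242 − 0.5·21 = 231.5.
With 4 symmetric Cournot firms, each firm's FOC gives 242 − 2.5q = 221, so q = 8.4, Q = 4·8.4 = 33.6, and P = 225.2.
Change in quantity: 33.6 − 21 = 12.6.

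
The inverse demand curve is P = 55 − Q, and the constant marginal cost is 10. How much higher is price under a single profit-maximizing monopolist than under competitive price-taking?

Under competition P = MC = 10, so Q = (55 − 10)/1 = 45.
The monopolist equates marginal revenue to marginal cost: 55 − 2Q = 10, so Q = 22.5. From demand, P = 32.5.
Change in price: 32.5 − 10 = 22.5.

Price rises by 22.5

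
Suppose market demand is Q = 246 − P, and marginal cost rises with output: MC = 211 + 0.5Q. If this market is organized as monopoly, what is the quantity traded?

Q = 14

Inverting demand: P = 246 − Q.
A monopolist chooses Q where MR = MC. MR = 246 − 2Q; setting this equal to 211 + 0.5Q gives Q = 14 and P = 232.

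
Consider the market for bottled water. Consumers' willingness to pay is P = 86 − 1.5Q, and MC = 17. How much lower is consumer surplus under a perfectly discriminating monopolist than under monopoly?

Monopoly sets MR = MC: 86 − 3Q = 17 ⇒ Q = 23, P = 86 − 1.5·23 = 51.5.
CS = ½·(86 − 51.5)·23 = 396.75.
With perfect price discrimination, output is the efficient level Q = 46 (where demand meets MC), but every buyer pays their willingness to pay: CS = 0 and PS = total surplus.
CS = 0.
Change in consumer surplus: 0 − 396.75 = −396.75.

CS falls by 396.75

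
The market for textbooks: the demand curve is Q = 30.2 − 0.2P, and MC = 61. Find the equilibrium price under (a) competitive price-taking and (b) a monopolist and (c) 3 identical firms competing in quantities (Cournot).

Inverting demand: P = 151 − 5Q.
Perfect competition: P = MC = 61, so 151 − 5Q = 61 and Q = 18.
The monopolist equates marginal revenue to marginal cost: 151 − 10Q = 61, so Q = 9. From demand, P = 106.
In a 3-firm Cournot equilibrium, symmetry and the first-order condition give q = (151 − 61)/(20) = 4.5. So Q = 13.5 and P = 83.5.

Competition: P = 61; Monopoly: P = 106; Cournot: P = 83.5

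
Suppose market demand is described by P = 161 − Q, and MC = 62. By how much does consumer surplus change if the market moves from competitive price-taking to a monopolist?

CS falls by 3675.375

Perfect competition: P = MC = 62, so 161 − Q = 62 and Q = 99.
CS = ½·(161 − 62)·99 = 4900.5.
A monopolist chooses Q where MR = MC. MR = 161 − 2Q; setting this equal to 62 gives Q = 49.5 and P = 111.5.
CS = ½·(161 − 111.5)·49.5 = 1225.125.
Change in consumer surplus: 1225.125 − 4900.5 = −3675.375.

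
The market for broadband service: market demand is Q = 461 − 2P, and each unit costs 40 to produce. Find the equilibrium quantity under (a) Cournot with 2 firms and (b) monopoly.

Inverting demand: P = 230.5 − 0.5Q.
In a 2-firm Cournot equilibrium, symmetry and the first-order condition give q = (230.5 − 40)/(1.5) = 127. So Q = 254 and P = 103.5.
A monopolist chooses Q where MR = MC. MR = 230.5 − Q; setting this equal to 40 gives Q = 190.5 and P = 135.25.

Cournot: Q = 254; Monopoly: Q = 190.5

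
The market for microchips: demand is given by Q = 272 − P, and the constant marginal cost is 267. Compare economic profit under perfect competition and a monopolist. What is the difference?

π rises by 6.25

Inverting demand: P = 272 − Q.
Competitive firms price at marginal cost: P = 267, giving Q = 5.
Profit = (267 − 267)·5 = 0.
A monopolist chooses Q where MR = MC. MR = 272 − 2Q; setting this equal to 267 gives Q = 2.5 and P = 269.5.
Profit = (269.5 − 267)·2.5 = 6.25.
Change in economic profit: 6.25 − 0 = 6.25.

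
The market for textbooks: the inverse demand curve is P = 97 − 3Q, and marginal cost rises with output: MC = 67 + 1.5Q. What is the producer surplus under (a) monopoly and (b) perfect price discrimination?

A monopolist chooses Q where MR = MC. MR = 97 − 6Q; setting this equal to 67 + 1.5Q gives Q = 4 and P = 85.
PS = P·Q − VC(Q) = 85·4 − (67·4 + ½·1.5·4²) = 60.
Under first-degree price discrimination the firm charges each unit its demand price and produces up to where P = MC, i.e. Q = 20/3. Consumer surplus is zero; producer surplus equals total surplus.
PS = ½·(97 − 67)·20/3 = 100.

Monopoly: PS = 60; Perfect PD: PS = 100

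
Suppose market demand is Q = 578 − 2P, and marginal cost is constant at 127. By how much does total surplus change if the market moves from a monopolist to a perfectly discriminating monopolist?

Inverting demand: P = 289 − 0.5Q.
The monopolist equates marginal revenue to marginal cost: 289 − Q = 127, so Q = 162. From demand, P = 208.
CS = ½·(289 − 208)·162 = 6561; PS = (208 − 127)·162 = 13122; TS = 19683.
With perfect price discrimination, output is the efficient level Q = 324 (where demand meets MC), but every buyer pays their willingness to pay: CS = 0 and PS = total surplus.
TS = 26244 (equal to competitive TS).
Change in total surplus: 26244 − 19683 = 6561.

Total surplus rises by 6561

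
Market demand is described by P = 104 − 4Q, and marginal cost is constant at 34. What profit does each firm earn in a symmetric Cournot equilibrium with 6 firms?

In a 6-firm Cournot equilibrium, symmetry and the first-order condition give q = (104 − 34)/(28) = 2.5. So Q = 15 and P = 44.
Each firm's profit = (44 − 34)·2.5 = 25.

π_i = 25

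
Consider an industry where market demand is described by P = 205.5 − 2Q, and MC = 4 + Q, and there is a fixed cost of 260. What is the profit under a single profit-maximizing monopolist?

A monopolist chooses Q where MR = MC. MR = 205.5 − 4Q; setting this equal to 4 + Q gives Q = 40.3 and P = 124.9.
Profit = 124.9·40.3 − (4·40.3 + ½·1·40.3²) − 260 = 3800.225.

Profit = 3800.225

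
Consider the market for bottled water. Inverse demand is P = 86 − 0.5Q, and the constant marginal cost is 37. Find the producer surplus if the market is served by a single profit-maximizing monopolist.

Monopoly sets MR = MC: 86 − Q = 37 ⇒ Q = 49, P = 86 − 0.5·49 = 61.5.
PS = (61.5 − 37)·49 = 1200.5.

PS = 1200.5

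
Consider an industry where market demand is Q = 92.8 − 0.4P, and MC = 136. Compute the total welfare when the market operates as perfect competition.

Inverting demand: P = 232 − 2.5Q.
Competitive firms price at marginal cost: P = 136, giving Q = 38.4.
CS = ½·(232 − 136)·38.4 = 1843.2; PS = (136 − 136)·38.4 = 0; TS = 1843.2.

TS = 1843.2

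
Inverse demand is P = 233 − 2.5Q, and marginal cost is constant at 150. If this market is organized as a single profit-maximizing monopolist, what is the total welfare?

Monopoly sets MR = MC: 233 − 5Q = 150 ⇒ Q = 16.6, P = 233 − 2.5·16.6 = 191.5.
CS = ½·(233 − 191.5)·16.6 = 344.45; PS = (191.5 − 150)·16.6 = 688.9; TS = 1033.35.

TS = 1033.35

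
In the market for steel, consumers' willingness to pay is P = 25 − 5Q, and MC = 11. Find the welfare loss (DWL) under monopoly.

Perfect competition: P = MC = 11, so 25 − 5Q = 11 and Q = 2.8.
The monopolist equates marginal revenue to marginal cost: 25 − 10Q = 11, so Q = 1.4. From demand, P = 18.
DWL is the triangle between Q = 1.4 and Q = 2.8: ½·(2.8 − 1.4)·(18 − 11) = 4.9.

DWL = 4.9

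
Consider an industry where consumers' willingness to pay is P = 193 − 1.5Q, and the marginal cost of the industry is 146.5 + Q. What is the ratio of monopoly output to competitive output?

Q_m/Q_c = 0.625

Monopoly sets MR = MC: 193 − 3Q = 146.5 + Q ⇒ Q = 11.625, P = 193 − 1.5·11.625 = 2809/16.
Under competition P = MC: 193 − 1.5Q = 146.5 + Q ⇒ Q = 18.6, P = 165.1.
Ratio Q_m/Q_c = 11.625/18.6 = 0.625.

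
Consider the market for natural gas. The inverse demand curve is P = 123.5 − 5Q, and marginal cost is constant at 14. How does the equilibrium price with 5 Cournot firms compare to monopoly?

In a 5-firm Cournot equilibrium, symmetry and the first-order condition give q = (123.5 − 14)/(30) = 3.65. So Q = 18.25 and P = 32.25.
Monopoly sets MR = MC: 123.5 − 10Q = 14 ⇒ Q = 10.95, P = 123.5 − 5·10.95 = 68.75.

Cournot: P = 32.25; Monopoly: P = 68.75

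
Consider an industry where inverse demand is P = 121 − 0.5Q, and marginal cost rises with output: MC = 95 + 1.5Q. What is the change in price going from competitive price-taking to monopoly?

Competitive equilibrium sets price equal to marginal cost: 121 − 0.5Q = 95 + 1.5Q, so Q = 13 and P = 114.5.
Monopoly sets MR = MC: 121 − Q = 95 + 1.5Q ⇒ Q = 10.4, P = 121 − 0.5·10.4 = 115.8.
Change in price: 115.8 − 114.5 = 1.3.

Price rises by 1.3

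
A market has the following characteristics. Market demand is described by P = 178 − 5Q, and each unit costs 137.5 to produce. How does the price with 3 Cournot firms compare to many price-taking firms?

Cournot: P = 147.625; Competition: P = 137.5

Cournot with 3 identical firms: the symmetric best-response condition is 178 − 20q = 137.5. Each firm produces q = 2.025, total output Q = 6.075, price P = 147.625.
Competitive firms price at marginal cost: P = 137.5, giving Q = 8.1.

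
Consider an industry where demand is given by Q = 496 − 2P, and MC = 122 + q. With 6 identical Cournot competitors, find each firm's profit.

π_i = 784

Inverting demand: P = 248 − 0.5Q.
In a 6-firm Cournot equilibrium, symmetry and the first-order condition give q = (248 − 122)/(4.5) = 28. So Q = 168 and P = 164.
Each firm's profit = 164·28 − (122·28 + ½·1·28²) = 784.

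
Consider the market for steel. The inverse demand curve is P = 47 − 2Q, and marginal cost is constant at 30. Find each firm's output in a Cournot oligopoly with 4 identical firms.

q_i = 1.7

With 4 symmetric Cournot firms, each firm's FOC gives 47 − 10q = 30, so q = 1.7, Q = 4·1.7 = 6.8, and P = 33.4.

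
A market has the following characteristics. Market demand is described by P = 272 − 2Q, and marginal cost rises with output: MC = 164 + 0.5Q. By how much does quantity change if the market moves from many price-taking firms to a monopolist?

Competitive equilibrium sets price equal to marginal cost: 272 − 2Q = 164 + 0.5Q, so Q = 43.2 and P = 185.6.
Monopoly sets MR = MC: 272 − 4Q = 164 + 0.5Q ⇒ Q = 24, P = 272 − 2·24 = 224.
Change in quantity: 24 − 43.2 = −19.2.

Quantity falls by 19.2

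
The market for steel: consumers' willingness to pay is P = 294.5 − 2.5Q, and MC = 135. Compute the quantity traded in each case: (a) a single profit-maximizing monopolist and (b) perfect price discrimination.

Monopoly: Q = 31.9; Perfect PD: Q = 63.8

Monopoly sets MR = MC: 294.5 − 5Q = 135 ⇒ Q = 31.9, P = 294.5 − 2.5·31.9 = 214.75.
A perfectly discriminating monopolist sells every unit with P(Q) ≥ MC(Q), so output equals the competitive quantity Q = 63.8. Each buyer pays their reservation price, so CS = 0 and the firm captures all surplus.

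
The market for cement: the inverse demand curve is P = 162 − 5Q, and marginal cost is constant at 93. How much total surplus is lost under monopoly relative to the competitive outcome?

DWL = 119.025

Perfect competition: P = MC = 93, so 162 − 5Q = 93 and Q = 13.8.
The monopolist equates marginal revenue to marginal cost: 162 − 10Q = 93, so Q = 6.9. From demand, P = 127.5.
DWL is the triangle between Q = 6.9 and Q = 13.8: ½·(13.8 − 6.9)·(127.5 − 93) = 119.025.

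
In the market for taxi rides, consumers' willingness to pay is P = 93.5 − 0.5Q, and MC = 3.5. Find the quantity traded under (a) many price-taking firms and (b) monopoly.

Perfect competition: P = MC = 3.5, so 93.5 − 0.5Q = 3.5 and Q = 180.
The monopolist equates marginal revenue to marginal cost: 93.5 − Q = 3.5, so Q = 90. From demand, P = 48.5.

Competition: Q = 180; Monopoly: Q = 90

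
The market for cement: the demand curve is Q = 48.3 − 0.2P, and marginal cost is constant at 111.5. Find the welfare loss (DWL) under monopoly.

Inverting demand: P = 241.5 − 5Q.
Competitive firms price at marginal cost: P = 111.5, giving Q = 26.
The monopolist equates marginal revenue to marginal cost: 241.5 − 10Q = 111.5, so Q = 13. From demand, P = 176.5.
DWL is the triangle between Q = 13 and Q = 26: ½·(26 − 13)·(176.5 − 111.5) = 422.5.

DWL = 422.5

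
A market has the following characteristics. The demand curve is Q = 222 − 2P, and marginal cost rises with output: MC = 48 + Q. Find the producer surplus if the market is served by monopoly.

Inverting demand: P = 111 − 0.5Q.
Monopoly sets MR = MC: 111 − Q = 48 + Q ⇒ Q = 31.5, P = 111 − 0.5·31.5 = 95.25.
PS = P·Q − VC(Q) = 95.25·31.5 − (48·31.5 + ½·1·31.5²) = 992.25.

PS = 992.25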